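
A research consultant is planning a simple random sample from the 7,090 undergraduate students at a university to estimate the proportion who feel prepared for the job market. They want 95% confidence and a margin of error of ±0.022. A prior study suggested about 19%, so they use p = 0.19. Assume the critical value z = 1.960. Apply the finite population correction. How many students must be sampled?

1043

Unadjusted: n₀ = 1.960² × 0.19 × 0.81 / 0.022² ≈ 1221.53, so n₀ = 1222.
Finite population correction with N = 7,090: n = n₀ / (1 + (n₀−1)/N) = 1222 / (1 + 1221/7090) = 1222 / 1.1722 ≈ 1042.47.
Rounding up, n = 1043.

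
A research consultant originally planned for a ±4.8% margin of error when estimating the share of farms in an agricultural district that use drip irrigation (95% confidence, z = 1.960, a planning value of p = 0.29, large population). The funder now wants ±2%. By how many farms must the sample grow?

At ±4.8%: n = 1.960² × 0.2059 / 0.048² ≈ 343.31 → 344.
At ±2%: n = 1.960² × 0.2059 / 0.020² ≈ 1977.46 → 1978.
Additional respondents: 1978 − 344 = 1634.

1634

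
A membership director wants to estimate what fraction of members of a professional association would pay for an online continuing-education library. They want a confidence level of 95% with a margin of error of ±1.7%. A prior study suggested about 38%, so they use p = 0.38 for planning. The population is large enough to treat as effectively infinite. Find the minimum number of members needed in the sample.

For 95% confidence, z = 1.960.
With p = 0.38, p(1−p) = 0.2356.
n = z²·p(1−p)/E² = 1.960² × 0.2356 / 0.017² = 3.8416 × 0.2356 / 0.000289 ≈ 3131.77.
Rounding up gives n = 3132.

3132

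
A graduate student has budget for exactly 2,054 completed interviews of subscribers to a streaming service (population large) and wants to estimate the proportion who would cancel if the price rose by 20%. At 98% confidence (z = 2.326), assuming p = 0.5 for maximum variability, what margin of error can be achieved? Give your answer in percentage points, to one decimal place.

SE(p̂) = √[p(1−p)/n] = √[0.2500/2054] = 0.01103.
E = z × SE = 2.326 × 0.01103 = 0.02566, or 2.6 percentage points.

2.6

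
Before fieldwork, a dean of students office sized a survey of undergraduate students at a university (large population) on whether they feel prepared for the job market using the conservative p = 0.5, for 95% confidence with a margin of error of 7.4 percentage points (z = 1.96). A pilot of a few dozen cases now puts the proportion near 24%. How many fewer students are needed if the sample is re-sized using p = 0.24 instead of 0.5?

48

Conservative (p = 0.5): n = 1.96² × 0.25 / 0.074² ≈ 175.38 → 176.
Using p = 0.24: p(1−p) = 0.1824, so n = 1.96² × 0.1824 / 0.074² ≈ 127.96 → 128.
Reduction: 176 − 128 = 48.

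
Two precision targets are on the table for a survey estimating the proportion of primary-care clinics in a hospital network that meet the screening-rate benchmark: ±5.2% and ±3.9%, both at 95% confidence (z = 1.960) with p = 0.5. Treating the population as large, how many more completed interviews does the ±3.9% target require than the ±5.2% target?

At ±5.2%: n = 1.960² × 0.2500 / 0.052² ≈ 355.18 → 356.
At ±3.9%: n = 1.960² × 0.2500 / 0.039² ≈ 631.43 → 632.
Additional respondents: 632 − 356 = 276.

276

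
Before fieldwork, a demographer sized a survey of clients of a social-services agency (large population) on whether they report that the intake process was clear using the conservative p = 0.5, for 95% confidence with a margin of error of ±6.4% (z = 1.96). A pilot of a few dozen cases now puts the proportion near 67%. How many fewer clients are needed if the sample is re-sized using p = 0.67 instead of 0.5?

Conservative (p = 0.5): n = 1.96² × 0.25 / 0.064² ≈ 234.47 → 235.
Using p = 0.67: p(1−p) = 0.2211, so n = 1.96² × 0.2211 / 0.064² ≈ 207.37 → 208.
Reduction: 235 − 208 = 27.

27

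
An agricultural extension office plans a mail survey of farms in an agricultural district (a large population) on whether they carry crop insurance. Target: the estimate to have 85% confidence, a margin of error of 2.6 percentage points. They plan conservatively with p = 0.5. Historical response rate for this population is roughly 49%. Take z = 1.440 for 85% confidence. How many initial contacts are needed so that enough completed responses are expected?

1566

Completed interviews needed: n₀ = 1.440² × 0.2500 / 0.026² ≈ 766.86 → 767.
At a 49% response rate, contacts needed = 767 / 0.49 ≈ 1565.31 → 1566.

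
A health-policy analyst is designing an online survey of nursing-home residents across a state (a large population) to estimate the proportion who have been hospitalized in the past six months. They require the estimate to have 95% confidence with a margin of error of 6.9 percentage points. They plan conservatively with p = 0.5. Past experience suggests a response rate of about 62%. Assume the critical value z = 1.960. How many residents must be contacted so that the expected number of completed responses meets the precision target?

Completed interviews needed: n₀ = 1.960² × 0.2500 / 0.069² ≈ 201.72 → 202.
At a 62% response rate, contacts needed = 202 / 0.62 ≈ 325.81 → 326.

326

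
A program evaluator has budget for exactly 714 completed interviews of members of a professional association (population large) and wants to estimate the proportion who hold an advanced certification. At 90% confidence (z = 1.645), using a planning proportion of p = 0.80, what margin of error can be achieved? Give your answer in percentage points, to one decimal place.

2.5

SE(p̂) = √[p(1−p)/n] = √[0.1600/714] = 0.01497.
E = z × SE = 1.645 × 0.01497 = 0.02463, or 2.5 percentage points.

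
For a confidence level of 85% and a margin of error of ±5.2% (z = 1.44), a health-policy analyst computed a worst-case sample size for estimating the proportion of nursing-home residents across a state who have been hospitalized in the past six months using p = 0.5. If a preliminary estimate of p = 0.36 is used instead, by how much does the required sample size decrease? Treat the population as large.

15

Conservative (p = 0.5): n = 1.44² × 0.25 / 0.052² ≈ 191.72 → 192.
Using p = 0.36: p(1−p) = 0.2304, so n = 1.44² × 0.2304 / 0.052² ≈ 176.69 → 177.
Reduction: 192 − 177 = 15.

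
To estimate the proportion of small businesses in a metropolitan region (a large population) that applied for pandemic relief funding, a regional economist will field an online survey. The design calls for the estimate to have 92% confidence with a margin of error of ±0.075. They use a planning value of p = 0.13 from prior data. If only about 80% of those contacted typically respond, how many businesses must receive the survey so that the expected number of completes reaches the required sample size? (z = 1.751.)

Completed interviews needed: n₀ = 1.751² × 0.1131 / 0.075² ≈ 61.65 → 62.
At an 80% response rate, contacts needed = 62 / 0.80 ≈ 77.50 → 78.

78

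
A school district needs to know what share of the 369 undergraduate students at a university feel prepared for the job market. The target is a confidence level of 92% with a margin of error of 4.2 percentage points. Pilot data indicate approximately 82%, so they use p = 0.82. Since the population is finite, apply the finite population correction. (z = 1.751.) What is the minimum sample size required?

152

Unadjusted: n₀ = 1.751² × 0.82 × 0.18 / 0.042² ≈ 256.54, so n₀ = 257.
Finite population correction with N = 369: n = n₀ / (1 + (n₀−1)/N) = 257 / (1 + 256/369) = 257 / 1.6938 ≈ 151.73.
Rounding up, n = 152.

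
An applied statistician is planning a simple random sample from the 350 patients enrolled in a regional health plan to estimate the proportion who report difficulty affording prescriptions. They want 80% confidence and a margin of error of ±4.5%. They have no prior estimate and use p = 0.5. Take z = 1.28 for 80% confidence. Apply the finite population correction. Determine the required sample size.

129

Unadjusted: n₀ = 1.28² × 0.50 × 0.50 / 0.045² ≈ 202.27, so n₀ = 203.
Finite population correction with N = 350: n = n₀ / (1 + (n₀−1)/N) = 203 / (1 + 202/350) = 203 / 1.5771 ≈ 128.71.
Rounding up, n = 129.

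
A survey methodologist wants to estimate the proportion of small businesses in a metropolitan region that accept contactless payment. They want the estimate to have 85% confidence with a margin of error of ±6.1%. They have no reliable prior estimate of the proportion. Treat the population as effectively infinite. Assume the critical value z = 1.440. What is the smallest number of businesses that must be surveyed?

With no prior estimate, use p = 0.5, giving p(1−p) = 0.25.
n = z²·p(1−p)/E² = 1.440² × 0.2500 / 0.061² = 2.0736 × 0.2500 / 0.003721 ≈ 139.32.
Rounding up gives n = 140.

140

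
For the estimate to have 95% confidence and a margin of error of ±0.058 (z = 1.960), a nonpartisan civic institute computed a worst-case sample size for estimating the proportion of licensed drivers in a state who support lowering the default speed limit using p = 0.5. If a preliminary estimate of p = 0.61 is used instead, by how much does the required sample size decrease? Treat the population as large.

14

Conservative (p = 0.5): n = 1.960² × 0.25 / 0.058² ≈ 285.49 → 286.
Using p = 0.61: p(1−p) = 0.2379, so n = 1.960² × 0.2379 / 0.058² ≈ 271.68 → 272.
Reduction: 286 − 272 = 14.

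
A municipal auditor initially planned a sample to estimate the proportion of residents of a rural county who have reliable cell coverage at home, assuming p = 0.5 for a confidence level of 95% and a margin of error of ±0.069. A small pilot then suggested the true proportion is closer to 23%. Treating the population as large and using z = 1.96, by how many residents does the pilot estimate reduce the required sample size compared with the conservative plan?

59

Conservative (p = 0.5): n = 1.96² × 0.25 / 0.069² ≈ 201.72 → 202.
Using p = 0.23: p(1−p) = 0.1771, so n = 1.96² × 0.1771 / 0.069² ≈ 142.90 → 143.
Reduction: 202 − 143 = 59.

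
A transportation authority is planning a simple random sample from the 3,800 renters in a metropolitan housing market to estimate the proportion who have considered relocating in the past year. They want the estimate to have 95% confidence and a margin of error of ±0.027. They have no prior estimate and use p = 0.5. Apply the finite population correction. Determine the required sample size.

For 95% confidence, z = 1.960.
Unadjusted: n₀ = 1.960² × 0.50 × 0.50 / 0.027² ≈ 1317.42, so n₀ = 1318.
Finite population correction with N = 3,800: n = n₀ / (1 + (n₀−1)/N) = 1318 / (1 + 1317/3800) = 1318 / 1.3466 ≈ 978.78.
Rounding up, n = 979.

979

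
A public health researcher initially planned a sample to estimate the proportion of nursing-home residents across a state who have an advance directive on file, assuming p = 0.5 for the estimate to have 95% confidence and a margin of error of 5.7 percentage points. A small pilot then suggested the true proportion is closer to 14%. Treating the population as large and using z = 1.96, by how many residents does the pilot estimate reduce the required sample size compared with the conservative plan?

Conservative (p = 0.5): n = 1.96² × 0.25 / 0.057² ≈ 295.60 → 296.
Using p = 0.14: p(1−p) = 0.1204, so n = 1.96² × 0.1204 / 0.057² ≈ 142.36 → 143.
Reduction: 296 − 143 = 153.

153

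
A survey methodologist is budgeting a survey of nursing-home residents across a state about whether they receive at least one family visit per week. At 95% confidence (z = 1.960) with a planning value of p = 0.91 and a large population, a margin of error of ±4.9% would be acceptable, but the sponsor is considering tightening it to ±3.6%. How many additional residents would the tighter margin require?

111

At ±4.9%: n = 1.960² × 0.0819 / 0.049² ≈ 131.04 → 132.
At ±3.6%: n = 1.960² × 0.0819 / 0.036² ≈ 242.77 → 243.
Additional respondents: 243 − 132 = 111.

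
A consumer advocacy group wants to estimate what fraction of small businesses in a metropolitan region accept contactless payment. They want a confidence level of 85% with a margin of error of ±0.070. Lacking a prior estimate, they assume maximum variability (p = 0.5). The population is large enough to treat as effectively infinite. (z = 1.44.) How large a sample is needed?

With p = 0.5, p(1−p) = 0.25.
n = z²·p(1−p)/E² = 1.44² × 0.2500 / 0.070² = 2.0736 × 0.2500 / 0.004900 ≈ 105.80.
Rounding up gives n = 106.

106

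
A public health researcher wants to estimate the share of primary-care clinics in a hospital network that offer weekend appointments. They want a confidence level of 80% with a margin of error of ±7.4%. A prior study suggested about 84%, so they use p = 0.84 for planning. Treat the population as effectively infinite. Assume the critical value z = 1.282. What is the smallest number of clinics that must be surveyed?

With p = 0.84, p(1−p) = 0.1344.
n = z²·p(1−p)/E² = 1.282² × 0.1344 / 0.074² = 1.6435 × 0.1344 / 0.005476 ≈ 40.34.
Rounding up gives n = 41.

41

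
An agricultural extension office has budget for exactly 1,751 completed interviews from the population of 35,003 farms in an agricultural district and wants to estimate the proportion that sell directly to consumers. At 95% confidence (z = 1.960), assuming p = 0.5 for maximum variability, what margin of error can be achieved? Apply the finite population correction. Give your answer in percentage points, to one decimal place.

Finite-population factor: (N−n)/(N−1) = (35003−1751)/(35003−1) = 0.9500.
SE(p̂) = √[p(1−p)/n · (N−n)/(N−1)] = √[0.2500/1751 × 0.9500] = 0.01165.
E = z × SE = 1.960 × 0.01165 = 0.02283 ≈ 2.3 percentage points.

2.3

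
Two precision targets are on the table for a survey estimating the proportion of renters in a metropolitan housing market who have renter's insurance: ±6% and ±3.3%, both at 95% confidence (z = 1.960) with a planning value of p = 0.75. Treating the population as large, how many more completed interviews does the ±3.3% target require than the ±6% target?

461

At ±6%: n = 1.960² × 0.1875 / 0.060² ≈ 200.08 → 201.
At ±3.3%: n = 1.960² × 0.1875 / 0.033² ≈ 661.43 → 662.
Additional respondents: 662 − 201 = 461.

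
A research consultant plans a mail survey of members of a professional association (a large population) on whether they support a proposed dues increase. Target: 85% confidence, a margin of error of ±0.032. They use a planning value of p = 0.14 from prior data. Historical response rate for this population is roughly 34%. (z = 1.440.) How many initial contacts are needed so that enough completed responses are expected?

Completed interviews needed: n₀ = 1.440² × 0.1204 / 0.032² ≈ 243.81 → 244.
At a 34% response rate, contacts needed = 244 / 0.34 ≈ 717.65 → 718.

718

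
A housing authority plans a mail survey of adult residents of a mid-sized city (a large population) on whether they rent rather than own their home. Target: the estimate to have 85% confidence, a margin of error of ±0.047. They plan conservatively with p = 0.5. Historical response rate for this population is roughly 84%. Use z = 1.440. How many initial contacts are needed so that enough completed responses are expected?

Completed interviews needed: n₀ = 1.440² × 0.2500 / 0.047² ≈ 234.68 → 235.
At an 84% response rate, contacts needed = 235 / 0.84 ≈ 279.76 → 280.

280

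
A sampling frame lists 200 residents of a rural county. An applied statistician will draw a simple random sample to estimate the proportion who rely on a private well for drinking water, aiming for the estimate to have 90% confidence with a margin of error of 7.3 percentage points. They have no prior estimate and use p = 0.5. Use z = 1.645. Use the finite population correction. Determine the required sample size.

Unadjusted: n₀ = 1.645² × 0.50 × 0.50 / 0.073² ≈ 126.95, so n₀ = 127.
Finite population correction with N = 200: n = n₀ / (1 + (n₀−1)/N) = 127 / (1 + 126/200) = 127 / 1.6300 ≈ 77.91.
Rounding up, n = 78.

78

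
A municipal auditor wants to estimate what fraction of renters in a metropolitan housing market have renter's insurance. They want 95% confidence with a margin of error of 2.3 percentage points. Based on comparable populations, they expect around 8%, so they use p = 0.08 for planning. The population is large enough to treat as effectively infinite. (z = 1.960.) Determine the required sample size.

535

With p = 0.08, p(1−p) = 0.0736.
n = z²·p(1−p)/E² = 1.960² × 0.0736 / 0.023² = 3.8416 × 0.0736 / 0.000529 ≈ 534.48.
Rounding up gives n = 535.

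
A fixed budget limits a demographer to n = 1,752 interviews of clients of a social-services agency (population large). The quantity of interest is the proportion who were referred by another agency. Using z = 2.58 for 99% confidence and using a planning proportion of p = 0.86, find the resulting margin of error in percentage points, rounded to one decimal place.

2.1

SE(p̂) = √[p(1−p)/n] = √[0.1204/1752] = 0.00829.
E = z × SE = 2.58 × 0.00829 = 0.02139, or 2.1 percentage points.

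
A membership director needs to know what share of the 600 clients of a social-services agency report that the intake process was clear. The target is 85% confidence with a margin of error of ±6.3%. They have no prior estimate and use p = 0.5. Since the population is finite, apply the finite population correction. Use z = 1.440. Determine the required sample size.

108

Unadjusted: n₀ = 1.440² × 0.50 × 0.50 / 0.063² ≈ 130.61, so n₀ = 131.
Finite population correction with N = 600: n = n₀ / (1 + (n₀−1)/N) = 131 / (1 + 130/600) = 131 / 1.2167 ≈ 107.67.
Rounding up, n = 108.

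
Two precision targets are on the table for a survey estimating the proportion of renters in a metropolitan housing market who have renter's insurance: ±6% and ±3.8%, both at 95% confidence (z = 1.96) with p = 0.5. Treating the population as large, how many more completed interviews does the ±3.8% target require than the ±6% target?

399

At ±6%: n = 1.96² × 0.2500 / 0.060² ≈ 266.78 → 267.
At ±3.8%: n = 1.96² × 0.2500 / 0.038² ≈ 665.10 → 666.
Additional respondents: 666 − 267 = 399.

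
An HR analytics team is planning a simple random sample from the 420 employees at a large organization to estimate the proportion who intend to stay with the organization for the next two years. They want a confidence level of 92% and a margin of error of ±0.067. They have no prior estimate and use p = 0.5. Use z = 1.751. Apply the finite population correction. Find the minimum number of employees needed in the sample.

122

Unadjusted: n₀ = 1.751² × 0.50 × 0.50 / 0.067² ≈ 170.75, so n₀ = 171.
Finite population correction with N = 420: n = n₀ / (1 + (n₀−1)/N) = 171 / (1 + 170/420) = 171 / 1.4048 ≈ 121.73.
Rounding up, n = 122.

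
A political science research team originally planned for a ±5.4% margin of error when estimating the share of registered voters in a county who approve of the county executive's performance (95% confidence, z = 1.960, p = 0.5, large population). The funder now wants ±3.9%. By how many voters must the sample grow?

302

At ±5.4%: n = 1.960² × 0.2500 / 0.054² ≈ 329.36 → 330.
At ±3.9%: n = 1.960² × 0.2500 / 0.039² ≈ 631.43 → 632.
Additional respondents: 632 − 330 = 302.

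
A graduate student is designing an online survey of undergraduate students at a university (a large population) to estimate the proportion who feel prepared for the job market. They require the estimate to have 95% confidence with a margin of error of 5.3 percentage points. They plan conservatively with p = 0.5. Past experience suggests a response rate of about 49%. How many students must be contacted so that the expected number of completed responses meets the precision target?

698

For 95% confidence, z = 1.96.
Completed interviews needed: n₀ = 1.96² × 0.2500 / 0.053² ≈ 341.90 → 342.
At a 49% response rate, contacts needed = 342 / 0.49 ≈ 697.96 → 698.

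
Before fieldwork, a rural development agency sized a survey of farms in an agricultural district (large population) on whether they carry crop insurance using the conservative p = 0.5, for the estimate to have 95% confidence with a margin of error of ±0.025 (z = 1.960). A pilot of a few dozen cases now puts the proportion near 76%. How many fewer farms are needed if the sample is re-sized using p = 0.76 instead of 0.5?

415

Conservative (p = 0.5): n = 1.960² × 0.25 / 0.025² ≈ 1536.64 → 1537.
Using p = 0.76: p(1−p) = 0.1824, so n = 1.960² × 0.1824 / 0.025² ≈ 1121.13 → 1122.
Reduction: 1537 − 1122 = 415.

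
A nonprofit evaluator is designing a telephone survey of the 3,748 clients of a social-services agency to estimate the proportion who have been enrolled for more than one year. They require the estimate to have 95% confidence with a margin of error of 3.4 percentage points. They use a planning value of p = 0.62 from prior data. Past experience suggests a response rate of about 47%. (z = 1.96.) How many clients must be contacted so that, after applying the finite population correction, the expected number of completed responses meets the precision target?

Completed interviews needed (unadjusted): n₀ = 1.96² × 0.2356 / 0.034² ≈ 782.94 → 783.
FPC for N = 3,748: n = 783 / (1 + 782/3748) = 783 / 1.2086 ≈ 647.83 → 648.
At a 47% response rate, contacts needed = 648 / 0.47 ≈ 1378.72 → 1379.

1379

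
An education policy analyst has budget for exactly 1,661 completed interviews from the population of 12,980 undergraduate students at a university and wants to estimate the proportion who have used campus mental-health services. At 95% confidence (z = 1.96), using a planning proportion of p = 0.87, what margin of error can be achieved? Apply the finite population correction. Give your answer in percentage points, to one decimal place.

Finite-population factor: (N−n)/(N−1) = (12980−1661)/(12980−1) = 0.8721.
SE(p̂) = √[p(1−p)/n · (N−n)/(N−1)] = √[0.1131/1661 × 0.8721] = 0.00771.
E = z × SE = 1.96 × 0.00771 = 0.01510 ≈ 1.5 percentage points.

1.5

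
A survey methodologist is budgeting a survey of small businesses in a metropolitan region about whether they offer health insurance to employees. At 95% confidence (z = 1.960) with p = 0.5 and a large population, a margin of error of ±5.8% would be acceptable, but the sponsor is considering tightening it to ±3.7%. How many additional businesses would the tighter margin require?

416

At ±5.8%: n = 1.960² × 0.2500 / 0.058² ≈ 285.49 → 286.
At ±3.7%: n = 1.960² × 0.2500 / 0.037² ≈ 701.53 → 702.
Additional respondents: 702 − 286 = 416.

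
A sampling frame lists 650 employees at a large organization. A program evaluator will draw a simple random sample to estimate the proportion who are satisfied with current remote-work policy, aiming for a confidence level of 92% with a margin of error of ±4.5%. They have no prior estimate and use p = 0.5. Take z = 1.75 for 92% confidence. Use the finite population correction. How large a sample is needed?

Unadjusted: n₀ = 1.75² × 0.50 × 0.50 / 0.045² ≈ 378.09, so n₀ = 379.
Finite population correction with N = 650: n = n₀ / (1 + (n₀−1)/N) = 379 / (1 + 378/650) = 379 / 1.5815 ≈ 239.64.
Rounding up, n = 240.

240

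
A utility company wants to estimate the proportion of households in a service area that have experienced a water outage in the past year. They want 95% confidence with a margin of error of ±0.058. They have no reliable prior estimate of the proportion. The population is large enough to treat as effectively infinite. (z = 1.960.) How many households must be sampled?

286

With no prior estimate, use p = 0.5, giving p(1−p) = 0.25.
n = z²·p(1−p)/E² = 1.960² × 0.2500 / 0.058² = 3.8416 × 0.2500 / 0.003364 ≈ 285.49.
Rounding up gives n = 286.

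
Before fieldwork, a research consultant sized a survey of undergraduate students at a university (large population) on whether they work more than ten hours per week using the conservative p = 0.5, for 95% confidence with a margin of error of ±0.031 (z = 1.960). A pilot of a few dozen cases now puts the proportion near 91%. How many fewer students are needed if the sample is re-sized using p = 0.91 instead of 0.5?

672

Conservative (p = 0.5): n = 1.960² × 0.25 / 0.031² ≈ 999.38 → 1000.
Using p = 0.91: p(1−p) = 0.0819, so n = 1.960² × 0.0819 / 0.031² ≈ 327.40 → 328.
Reduction: 1000 − 328 = 672.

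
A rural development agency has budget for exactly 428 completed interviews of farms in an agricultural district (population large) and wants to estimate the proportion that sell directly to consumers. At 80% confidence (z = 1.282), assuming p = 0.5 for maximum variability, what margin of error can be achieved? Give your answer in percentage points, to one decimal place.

3.1

SE(p̂) = √[p(1−p)/n] = √[0.2500/428] = 0.02417.
E = z × SE = 1.282 × 0.02417 = 0.03098, or 3.1 percentage points.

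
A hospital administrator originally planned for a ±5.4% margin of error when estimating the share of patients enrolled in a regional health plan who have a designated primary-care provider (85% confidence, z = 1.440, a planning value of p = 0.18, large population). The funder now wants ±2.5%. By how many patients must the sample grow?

At ±5.4%: n = 1.440² × 0.1476 / 0.054² ≈ 104.96 → 105.
At ±2.5%: n = 1.440² × 0.1476 / 0.025² ≈ 489.70 → 490.
Additional respondents: 490 − 105 = 385.

385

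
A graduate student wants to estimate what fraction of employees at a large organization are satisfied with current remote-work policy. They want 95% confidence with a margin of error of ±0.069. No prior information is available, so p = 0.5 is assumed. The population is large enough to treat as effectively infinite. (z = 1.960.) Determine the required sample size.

With p = 0.5, p(1−p) = 0.25.
n = z²·p(1−p)/E² = 1.960² × 0.2500 / 0.069² = 3.8416 × 0.2500 / 0.004761 ≈ 201.72.
Rounding up gives n = 202.

202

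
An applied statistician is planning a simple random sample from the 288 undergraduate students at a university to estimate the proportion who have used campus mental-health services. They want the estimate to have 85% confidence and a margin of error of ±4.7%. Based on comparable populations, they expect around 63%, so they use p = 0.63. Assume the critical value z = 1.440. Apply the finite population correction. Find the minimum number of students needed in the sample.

125

Unadjusted: n₀ = 1.440² × 0.63 × 0.37 / 0.047² ≈ 218.81, so n₀ = 219.
Finite population correction with N = 288: n = n₀ / (1 + (n₀−1)/N) = 219 / (1 + 218/288) = 219 / 1.7569 ≈ 124.65.
Rounding up, n = 125.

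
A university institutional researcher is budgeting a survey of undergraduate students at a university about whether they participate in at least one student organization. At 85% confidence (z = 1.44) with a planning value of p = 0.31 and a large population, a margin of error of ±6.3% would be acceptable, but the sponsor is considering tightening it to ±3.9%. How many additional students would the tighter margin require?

180

At ±6.3%: n = 1.44² × 0.2139 / 0.063² ≈ 111.75 → 112.
At ±3.9%: n = 1.44² × 0.2139 / 0.039² ≈ 291.61 → 292.
Additional respondents: 292 − 112 = 180.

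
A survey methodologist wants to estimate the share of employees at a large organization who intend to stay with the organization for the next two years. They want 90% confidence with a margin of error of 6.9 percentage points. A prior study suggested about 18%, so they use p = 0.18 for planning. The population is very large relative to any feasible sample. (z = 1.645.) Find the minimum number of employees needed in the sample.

With p = 0.18, p(1−p) = 0.1476.
n = z²·p(1−p)/E² = 1.645² × 0.1476 / 0.069² = 2.7060 × 0.1476 / 0.004761 ≈ 83.89.
Rounding up gives n = 84.

84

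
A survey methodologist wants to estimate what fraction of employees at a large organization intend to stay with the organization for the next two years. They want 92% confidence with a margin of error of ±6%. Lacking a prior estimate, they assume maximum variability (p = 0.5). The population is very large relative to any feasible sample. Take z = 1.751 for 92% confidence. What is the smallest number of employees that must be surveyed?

With p = 0.5, p(1−p) = 0.25.
n = z²·p(1−p)/E² = 1.751² × 0.2500 / 0.060² = 3.0660 × 0.2500 / 0.003600 ≈ 212.92.
Rounding up gives n = 213.

213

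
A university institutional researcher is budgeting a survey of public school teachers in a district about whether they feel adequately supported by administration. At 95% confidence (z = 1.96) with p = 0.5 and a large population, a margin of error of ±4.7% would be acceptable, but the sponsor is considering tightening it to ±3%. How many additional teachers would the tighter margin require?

At ±4.7%: n = 1.96² × 0.2500 / 0.047² ≈ 434.77 → 435.
At ±3%: n = 1.96² × 0.2500 / 0.030² ≈ 1067.11 → 1068.
Additional respondents: 1068 − 435 = 633.

633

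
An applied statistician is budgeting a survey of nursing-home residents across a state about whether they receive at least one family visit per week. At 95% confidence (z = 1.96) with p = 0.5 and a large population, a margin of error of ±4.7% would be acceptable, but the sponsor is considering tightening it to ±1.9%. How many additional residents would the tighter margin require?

2226

At ±4.7%: n = 1.96² × 0.2500 / 0.047² ≈ 434.77 → 435.
At ±1.9%: n = 1.96² × 0.2500 / 0.019² ≈ 2660.39 → 2661.
Additional respondents: 2661 − 435 = 2226.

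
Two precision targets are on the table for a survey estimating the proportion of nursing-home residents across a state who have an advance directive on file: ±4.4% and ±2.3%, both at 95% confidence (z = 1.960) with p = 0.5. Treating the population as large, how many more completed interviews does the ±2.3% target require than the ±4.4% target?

1319

At ±4.4%: n = 1.960² × 0.2500 / 0.044² ≈ 496.07 → 497.
At ±2.3%: n = 1.960² × 0.2500 / 0.023² ≈ 1815.50 → 1816.
Additional respondents: 1816 − 497 = 1319.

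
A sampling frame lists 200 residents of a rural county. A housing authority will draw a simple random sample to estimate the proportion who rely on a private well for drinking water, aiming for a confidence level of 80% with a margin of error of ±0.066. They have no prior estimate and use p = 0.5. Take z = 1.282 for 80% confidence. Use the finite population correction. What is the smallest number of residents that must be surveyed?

65

Unadjusted: n₀ = 1.282² × 0.50 × 0.50 / 0.066² ≈ 94.33, so n₀ = 95.
Finite population correction with N = 200: n = n₀ / (1 + (n₀−1)/N) = 95 / (1 + 94/200) = 95 / 1.4700 ≈ 64.63.
Rounding up, n = 65.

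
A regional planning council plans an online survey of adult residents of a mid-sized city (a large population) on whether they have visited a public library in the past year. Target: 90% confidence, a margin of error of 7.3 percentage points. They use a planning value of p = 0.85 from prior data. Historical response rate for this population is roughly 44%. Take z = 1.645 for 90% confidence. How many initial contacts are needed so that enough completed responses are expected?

Completed interviews needed: n₀ = 1.645² × 0.1275 / 0.073² ≈ 64.74 → 65.
At a 44% response rate, contacts needed = 65 / 0.44 ≈ 147.73 → 148.

148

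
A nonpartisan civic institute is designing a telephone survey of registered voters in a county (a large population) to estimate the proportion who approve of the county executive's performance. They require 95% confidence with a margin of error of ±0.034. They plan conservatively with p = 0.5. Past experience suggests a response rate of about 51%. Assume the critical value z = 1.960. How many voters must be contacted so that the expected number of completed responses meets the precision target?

1630

Completed interviews needed: n₀ = 1.960² × 0.2500 / 0.034² ≈ 830.80 → 831.
At a 51% response rate, contacts needed = 831 / 0.51 ≈ 1629.41 → 1630.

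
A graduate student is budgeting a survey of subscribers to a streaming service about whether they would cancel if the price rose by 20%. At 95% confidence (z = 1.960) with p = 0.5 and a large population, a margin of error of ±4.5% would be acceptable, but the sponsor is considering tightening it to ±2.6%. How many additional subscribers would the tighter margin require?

946

At ±4.5%: n = 1.960² × 0.2500 / 0.045² ≈ 474.27 → 475.
At ±2.6%: n = 1.960² × 0.2500 / 0.026² ≈ 1420.71 → 1421.
Additional respondents: 1421 − 475 = 946.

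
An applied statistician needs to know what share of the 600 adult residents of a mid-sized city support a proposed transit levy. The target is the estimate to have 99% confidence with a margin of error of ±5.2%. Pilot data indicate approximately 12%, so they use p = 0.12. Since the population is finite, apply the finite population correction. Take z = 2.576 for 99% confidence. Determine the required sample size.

182

Unadjusted: n₀ = 2.576² × 0.12 × 0.88 / 0.052² ≈ 259.15, so n₀ = 260.
Finite population correction with N = 600: n = n₀ / (1 + (n₀−1)/N) = 260 / (1 + 259/600) = 260 / 1.4317 ≈ 181.61.
Rounding up, n = 182.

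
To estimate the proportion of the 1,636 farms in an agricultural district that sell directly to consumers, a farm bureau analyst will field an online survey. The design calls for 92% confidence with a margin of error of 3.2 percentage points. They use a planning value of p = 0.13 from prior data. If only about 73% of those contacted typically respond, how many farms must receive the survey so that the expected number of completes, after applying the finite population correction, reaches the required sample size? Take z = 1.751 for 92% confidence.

385

Completed interviews needed (unadjusted): n₀ = 1.751² × 0.1131 / 0.032² ≈ 338.64 → 339.
FPC for N = 1,636: n = 339 / (1 + 338/1636) = 339 / 1.2066 ≈ 280.95 → 281.
At a 73% response rate, contacts needed = 281 / 0.73 ≈ 384.93 → 385.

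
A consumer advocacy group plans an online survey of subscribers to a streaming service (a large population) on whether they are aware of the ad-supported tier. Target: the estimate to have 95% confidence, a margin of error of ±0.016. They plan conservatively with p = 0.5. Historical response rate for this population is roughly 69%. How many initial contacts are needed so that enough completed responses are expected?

5438

For 95% confidence, z = 1.960.
Completed interviews needed: n₀ = 1.960² × 0.2500 / 0.016² ≈ 3751.56 → 3752.
At a 69% response rate, contacts needed = 3752 / 0.69 ≈ 5437.68 → 5438.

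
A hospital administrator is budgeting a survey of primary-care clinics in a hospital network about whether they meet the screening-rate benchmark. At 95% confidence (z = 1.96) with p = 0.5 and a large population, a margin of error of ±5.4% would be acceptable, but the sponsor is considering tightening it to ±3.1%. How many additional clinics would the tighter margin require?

At ±5.4%: n = 1.96² × 0.2500 / 0.054² ≈ 329.36 → 330.
At ±3.1%: n = 1.96² × 0.2500 / 0.031² ≈ 999.38 → 1000.
Additional respondents: 1000 − 330 = 670.

670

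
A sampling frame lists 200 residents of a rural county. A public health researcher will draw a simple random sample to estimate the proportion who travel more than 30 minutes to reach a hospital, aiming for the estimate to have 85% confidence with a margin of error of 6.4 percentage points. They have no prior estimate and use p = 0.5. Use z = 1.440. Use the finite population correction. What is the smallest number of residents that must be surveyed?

Unadjusted: n₀ = 1.440² × 0.50 × 0.50 / 0.064² ≈ 126.56, so n₀ = 127.
Finite population correction with N = 200: n = n₀ / (1 + (n₀−1)/N) = 127 / (1 + 126/200) = 127 / 1.6300 ≈ 77.91.
Rounding up, n = 78.

78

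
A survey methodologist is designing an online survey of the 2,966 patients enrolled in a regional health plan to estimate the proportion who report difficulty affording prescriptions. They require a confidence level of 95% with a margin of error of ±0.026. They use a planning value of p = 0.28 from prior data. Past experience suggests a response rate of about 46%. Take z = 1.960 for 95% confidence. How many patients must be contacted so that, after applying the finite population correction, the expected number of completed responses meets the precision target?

Completed interviews needed (unadjusted): n₀ = 1.960² × 0.2016 / 0.026² ≈ 1145.66 → 1146.
FPC for N = 2,966: n = 1146 / (1 + 1145/2966) = 1146 / 1.3860 ≈ 826.81 → 827.
At a 46% response rate, contacts needed = 827 / 0.46 ≈ 1797.83 → 1798.

1798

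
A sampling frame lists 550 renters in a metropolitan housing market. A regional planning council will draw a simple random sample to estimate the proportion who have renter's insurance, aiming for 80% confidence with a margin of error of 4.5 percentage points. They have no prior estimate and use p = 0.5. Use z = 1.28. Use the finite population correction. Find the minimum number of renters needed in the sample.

149

Unadjusted: n₀ = 1.28² × 0.50 × 0.50 / 0.045² ≈ 202.27, so n₀ = 203.
Finite population correction with N = 550: n = n₀ / (1 + (n₀−1)/N) = 203 / (1 + 202/550) = 203 / 1.3673 ≈ 148.47.
Rounding up, n = 149.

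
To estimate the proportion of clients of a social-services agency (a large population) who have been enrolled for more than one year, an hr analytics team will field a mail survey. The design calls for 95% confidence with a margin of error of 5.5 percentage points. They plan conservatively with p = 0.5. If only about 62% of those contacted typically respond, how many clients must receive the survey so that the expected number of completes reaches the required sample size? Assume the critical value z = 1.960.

513

Completed interviews needed: n₀ = 1.960² × 0.2500 / 0.055² ≈ 317.49 → 318.
At a 62% response rate, contacts needed = 318 / 0.62 ≈ 512.90 → 513.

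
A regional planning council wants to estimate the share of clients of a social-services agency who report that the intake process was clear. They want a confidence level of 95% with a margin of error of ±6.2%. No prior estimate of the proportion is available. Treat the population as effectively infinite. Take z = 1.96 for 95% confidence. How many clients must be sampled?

250

With no prior estimate, use p = 0.5, giving p(1−p) = 0.25.
n = z²·p(1−p)/E² = 1.96² × 0.2500 / 0.062² = 3.8416 × 0.2500 / 0.003844 ≈ 249.84.
Rounding up gives n = 250.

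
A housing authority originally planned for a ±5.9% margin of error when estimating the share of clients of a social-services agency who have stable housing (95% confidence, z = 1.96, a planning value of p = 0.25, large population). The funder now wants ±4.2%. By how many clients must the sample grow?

At ±5.9%: n = 1.96² × 0.1875 / 0.059² ≈ 206.92 → 207.
At ±4.2%: n = 1.96² × 0.1875 / 0.042² ≈ 408.33 → 409.
Additional respondents: 409 − 207 = 202.

202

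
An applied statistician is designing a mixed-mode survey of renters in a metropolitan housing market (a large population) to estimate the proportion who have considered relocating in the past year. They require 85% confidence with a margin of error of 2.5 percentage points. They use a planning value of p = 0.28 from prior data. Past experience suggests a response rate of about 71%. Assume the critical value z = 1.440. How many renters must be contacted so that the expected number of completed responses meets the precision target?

943

Completed interviews needed: n₀ = 1.440² × 0.2016 / 0.025² ≈ 668.86 → 669.
At a 71% response rate, contacts needed = 669 / 0.71 ≈ 942.25 → 943.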